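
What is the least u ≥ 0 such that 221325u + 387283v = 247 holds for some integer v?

gcd(221325, 387283) = 13 (Euclid: 387283 = 1·221325 + 165958; 221325 = 1·165958 + 55367; 165958 = 2·55367 + 55224; 55367 = 1·55224 + 143; 55224 = 386·143 + 26; 143 = 5·26 + 13; 26 = 2·13 + 0), and 13 | 247.
Extended Euclid: 221325·(13542) + 387283·(-7739) = 13. Scale by 19: u₀ = 257298.
General solution u = u₀ + 29791t; reducing mod 29791 gives u = 18970 (and v = -10841).

18970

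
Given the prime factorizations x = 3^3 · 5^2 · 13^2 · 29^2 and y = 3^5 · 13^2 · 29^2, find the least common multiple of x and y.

863433675

max exponent per prime: 3^5 · 5^2 · 13^2 · 29^2 = 863433675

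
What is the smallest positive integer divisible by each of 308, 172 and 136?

450296

308 = 2² · 7 · 11; 172 = 2² · 43; 136 = 2³ · 17
lcm takes max exponent of each prime: 2³ · 7 · 11 · 17 · 43 = 450296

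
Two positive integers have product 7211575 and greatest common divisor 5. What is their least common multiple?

1442315

gcd·lcm = product, so lcm = 7211575/5 = 1442315.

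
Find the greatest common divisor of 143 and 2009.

143 = 11 · 13
2009 = 7² · 41
Common: 1 = 1

1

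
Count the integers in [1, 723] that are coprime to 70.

248

70 = 2·5·7. Inclusion–exclusion on these primes:
723 − ⌊723/2⌋ − ⌊723/5⌋ − ⌊723/7⌋ + ⌊723/10⌋ + ⌊723/14⌋ + ⌊723/35⌋ − ⌊723/70⌋ = 248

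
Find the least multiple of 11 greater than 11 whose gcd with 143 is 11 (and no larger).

22

143 = 11·13. Any m with gcd(m, 143) = 11 is a multiple of 11, say 11s, with s coprime to 13.
Need s > 11/11, so s ≥ 2. First s ≥ 2 with gcd(s, 13) = 1 is s = 2. Thus m = 11·2 = 22.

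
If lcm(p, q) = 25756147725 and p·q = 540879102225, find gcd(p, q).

21

From gcd × lcm = pq: gcd = 540879102225 / 25756147725 = 21.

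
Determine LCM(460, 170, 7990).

367540

460 = 2² · 5 · 23; 170 = 2 · 5 · 17; 7990 = 2 · 5 · 17 · 47
lcm takes max exponent of each prime: 2² · 5 · 17 · 23 · 47 = 367540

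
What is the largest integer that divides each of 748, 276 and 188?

4

748 = 2² · 11 · 17; 276 = 2² · 3 · 23; 188 = 2² · 47
gcd takes min exponent of each prime: 2² = 4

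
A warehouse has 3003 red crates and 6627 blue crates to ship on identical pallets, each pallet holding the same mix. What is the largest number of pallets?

3

3003 = 3 · 7 · 11 · 13
6627 = 3 · 47²
Common: 3 = 3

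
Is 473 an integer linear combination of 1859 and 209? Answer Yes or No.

Yes

By Bézout, 1859p − 209q = 473 has integer solutions iff gcd(1859, 209) | 473.
Euclid: 1859 = 8·209 + 187; 209 = 1·187 + 22; 187 = 8·22 + 11; 22 = 2·11 + 0. gcd = 11; 473 mod 11 = 0. Yes.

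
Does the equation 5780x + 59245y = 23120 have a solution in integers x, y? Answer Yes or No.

By Bézout, 5780x + 59245y = 23120 has integer solutions iff gcd(5780, 59245) | 23120.
Euclid: 59245 = 10·5780 + 1445; 5780 = 4·1445 + 0. gcd = 1445; 23120 mod 1445 = 0. Yes.

Yes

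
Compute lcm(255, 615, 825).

255 = 3 · 5 · 17; 615 = 3 · 5 · 41; 825 = 3 · 5² · 11
lcm takes max exponent of each prime: 3 · 5² · 11 · 17 · 41 = 575025

575025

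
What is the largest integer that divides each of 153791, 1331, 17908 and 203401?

gcd(153791, 1331): 153791 = 115·1331 + 726; 1331 = 1·726 + 605; 726 = 1·605 + 121; 605 = 5·121 + 0 → 121
gcd(121, 17908): 17908 = 148·121 + 0 → 121
gcd(121, 203401): 203401 = 1681·121 + 0 → 121

121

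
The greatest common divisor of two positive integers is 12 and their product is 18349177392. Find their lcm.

gcd·lcm = product, so lcm = 18349177392/12 = 1529098116.

1529098116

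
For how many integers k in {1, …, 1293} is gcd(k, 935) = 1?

885

Prime factors of 935: 5, 11, 17. Count integers ≤ 1293 divisible by none of them.
By inclusion–exclusion: 1293 − ⌊1293/5⌋ − ⌊1293/11⌋ − ⌊1293/17⌋ + ⌊1293/55⌋ + ⌊1293/85⌋ + ⌊1293/187⌋ − ⌊1293/935⌋ = 885.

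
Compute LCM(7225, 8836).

63840100

gcd first: 8836 = 1·7225 + 1611; 7225 = 4·1611 + 781; 1611 = 2·781 + 49; 781 = 15·49 + 46; 49 = 1·46 + 3; 46 = 15·3 + 1; 3 = 3·1 + 0 → gcd = 1
lcm = 7225·8836/gcd = 63840100/1 = 63840100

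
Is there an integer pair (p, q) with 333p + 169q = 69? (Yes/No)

gcd(333, 169): 333 = 1·169 + 164; 169 = 1·164 + 5; 164 = 32·5 + 4; 5 = 1·4 + 1; 4 = 4·1 + 0 → 1
1 divides 69, so a solution exists.

Yes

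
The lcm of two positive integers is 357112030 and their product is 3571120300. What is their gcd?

From gcd × lcm = mn: gcd = 3571120300 / 357112030 = 10.

10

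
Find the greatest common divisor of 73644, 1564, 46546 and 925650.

gcd(73644, 1564): 73644 = 47·1564 + 136; 1564 = 11·136 + 68; 136 = 2·68 + 0 → 68
gcd(68, 46546): 46546 = 684·68 + 34; 68 = 2·34 + 0 → 34
gcd(34, 925650): 925650 = 27225·34 + 0 → 34

34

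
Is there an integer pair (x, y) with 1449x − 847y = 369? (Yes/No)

gcd(1449, 847): 1449 = 1·847 + 602; 847 = 1·602 + 245; 602 = 2·245 + 112; 245 = 2·112 + 21; 112 = 5·21 + 7; 21 = 3·7 + 0 → 7
7 does not divide 369, so a solution does not exist.

No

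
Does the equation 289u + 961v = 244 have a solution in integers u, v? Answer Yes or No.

Yes

gcd(289, 961): 961 = 3·289 + 94; 289 = 3·94 + 7; 94 = 13·7 + 3; 7 = 2·3 + 1; 3 = 3·1 + 0 → 1
1 divides 244, so a solution exists.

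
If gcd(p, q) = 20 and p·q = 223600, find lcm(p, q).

Since gcd(p,q)·lcm(p,q) = pq, lcm = 223600/20 = 11180.

11180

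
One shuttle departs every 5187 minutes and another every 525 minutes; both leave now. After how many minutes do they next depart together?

gcd first: 5187 = 9·525 + 462; 525 = 1·462 + 63; 462 = 7·63 + 21; 63 = 3·21 + 0 → gcd = 21
lcm = 5187·525/gcd = 2723175/21 = 129675

129675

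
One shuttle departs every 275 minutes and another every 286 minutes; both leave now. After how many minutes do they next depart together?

275 = 5² · 11; 286 = 2 · 11 · 13
max exponents: 2 · 5² · 11 · 13 = 7150

7150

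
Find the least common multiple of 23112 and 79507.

1837565784

23112 = 2³ · 3³ · 107; 79507 = 43³
max exponents: 2³ · 3³ · 43³ · 107 = 1837565784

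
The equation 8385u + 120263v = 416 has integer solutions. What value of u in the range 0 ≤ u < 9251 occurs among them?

5063

gcd(8385, 120263) = 13 (Euclid: 120263 = 14·8385 + 2873; 8385 = 2·2873 + 2639; 2873 = 1·2639 + 234; 2639 = 11·234 + 65; 234 = 3·65 + 39; 65 = 1·39 + 26; 39 = 1·26 + 13; 26 = 2·13 + 0), and 13 | 416.
Extended Euclid: 8385·(-3600) + 120263·(251) = 13. Scale by 32: u₀ = -115200.
General solution u = u₀ + 9251t; reducing mod 9251 gives u = 5063 (and v = -353).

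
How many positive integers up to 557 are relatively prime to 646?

Prime factors of 646: 2, 17, 19. Count integers ≤ 557 divisible by none of them.
By inclusion–exclusion: 557 − ⌊557/2⌋ − ⌊557/17⌋ − ⌊557/19⌋ + ⌊557/34⌋ + ⌊557/38⌋ + ⌊557/323⌋ − ⌊557/646⌋ = 249.

249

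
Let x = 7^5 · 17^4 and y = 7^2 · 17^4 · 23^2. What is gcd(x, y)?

4092529

min exponent per shared prime: 7^2 · 17^4 = 4092529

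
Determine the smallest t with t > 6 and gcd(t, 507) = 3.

9

gcd(t, 507) = 3 forces 3 | t; write t = 3s. Then gcd(3s, 3·169) = 3·gcd(s, 169), so need gcd(s, 169) = 1.
3s > 6 gives s ≥ 3. The least s ≥ 3 coprime to 169 is 3, so t = 3·3 = 9.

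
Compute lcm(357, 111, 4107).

488733

357 = 3 · 7 · 17; 111 = 3 · 37; 4107 = 3 · 37²
lcm takes max exponent of each prime: 3 · 7 · 17 · 37² = 488733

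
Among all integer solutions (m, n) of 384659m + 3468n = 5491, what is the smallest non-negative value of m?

Reduce mod 3468: 384659m ≡ 5491 (mod 3468). With g = gcd(384659, 3468) = 289 dividing 5491, divide through: 1331m ≡ 19 (mod 12).
Since gcd(1331, 12) = 1, m ≡ 19·(1331)⁻¹ ≡ 5 (mod 12). Smallest non-negative: 5.

5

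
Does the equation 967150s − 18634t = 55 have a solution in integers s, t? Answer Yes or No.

gcd(967150, 18634): 967150 = 51·18634 + 16816; 18634 = 1·16816 + 1818; 16816 = 9·1818 + 454; 1818 = 4·454 + 2; 454 = 227·2 + 0 → 2
2 does not divide 55, so a solution does not exist.

No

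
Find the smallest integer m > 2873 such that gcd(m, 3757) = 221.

gcd(m, 3757) = 221 forces 221 | m; write m = 221s. Then gcd(221s, 221·17) = 221·gcd(s, 17), so need gcd(s, 17) = 1.
221s > 2873 gives s ≥ 14. The least s ≥ 14 coprime to 17 is 14, so m = 221·14 = 3094.

3094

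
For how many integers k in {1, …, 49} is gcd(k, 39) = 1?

31

39 = 3·13. Inclusion–exclusion on these primes:
49 − ⌊49/3⌋ − ⌊49/13⌋ + ⌊49/39⌋ = 31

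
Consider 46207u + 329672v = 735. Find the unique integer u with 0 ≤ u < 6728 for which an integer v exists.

4873

gcd(46207, 329672) = 49 (Euclid: 329672 = 7·46207 + 6223; 46207 = 7·6223 + 2646; 6223 = 2·2646 + 931; 2646 = 2·931 + 784; 931 = 1·784 + 147; 784 = 5·147 + 49; 147 = 3·49 + 0), and 49 | 735.
Extended Euclid: 46207·(2119) + 329672·(-297) = 49. Scale by 15: u₀ = 31785.
General solution u = u₀ + 6728t; reducing mod 6728 gives u = 4873 (and v = -683).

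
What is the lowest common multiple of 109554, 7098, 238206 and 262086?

11829146241730818

109554 = 2 · 3 · 19 · 31²; 7098 = 2 · 3 · 7 · 13²; 238206 = 2 · 3 · 29 · 37²; 262086 = 2 · 3 · 11² · 19²
lcm takes max exponent of each prime: 2 · 3 · 7 · 11² · 13² · 19² · 29 · 31² · 37² = 11829146241730818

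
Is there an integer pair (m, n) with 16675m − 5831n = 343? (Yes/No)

By Bézout, 16675m − 5831n = 343 has integer solutions iff gcd(16675, 5831) | 343.
Euclid: 16675 = 2·5831 + 5013; 5831 = 1·5013 + 818; 5013 = 6·818 + 105; 818 = 7·105 + 83; 105 = 1·83 + 22; 83 = 3·22 + 17; 22 = 1·17 + 5; 17 = 3·5 + 2; 5 = 2·2 + 1; 2 = 2·1 + 0. gcd = 1; 343 mod 1 = 0. Yes.

Yes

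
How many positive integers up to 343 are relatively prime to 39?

211

Prime factors of 39: 3, 13. Count integers ≤ 343 divisible by none of them.
By inclusion–exclusion: 343 − ⌊343/3⌋ − ⌊343/13⌋ + ⌊343/39⌋ = 211.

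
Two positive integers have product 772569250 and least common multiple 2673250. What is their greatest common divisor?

gcd·lcm = product, so gcd = 772569250/2673250 = 289.

289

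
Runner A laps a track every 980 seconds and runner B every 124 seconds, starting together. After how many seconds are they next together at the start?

30380

gcd first: 980 = 7·124 + 112; 124 = 1·112 + 12; 112 = 9·12 + 4; 12 = 3·4 + 0 → gcd = 4
lcm = 980·124/gcd = 121520/4 = 30380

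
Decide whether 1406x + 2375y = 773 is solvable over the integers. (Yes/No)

No

By Bézout, 1406x + 2375y = 773 has integer solutions iff gcd(1406, 2375) | 773.
Euclid: 2375 = 1·1406 + 969; 1406 = 1·969 + 437; 969 = 2·437 + 95; 437 = 4·95 + 57; 95 = 1·57 + 38; 57 = 1·38 + 19; 38 = 2·19 + 0. gcd = 19; 773 mod 19 = 13. No.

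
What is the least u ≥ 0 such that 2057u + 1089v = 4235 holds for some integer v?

Euclid: 2057 = 1·1089 + 968; 1089 = 1·968 + 121; 968 = 8·121 + 0 → gcd = 121; 4235 = 121·35.
Back-substitution yields 2057·(-1) + 1089·(2) = 121, so one solution is u = -1·35 = -35, v = 2·35 = 70.
Solutions in u differ by 1089/121 = 9; the one in [0, 9) is -35 mod 9 = 1.

1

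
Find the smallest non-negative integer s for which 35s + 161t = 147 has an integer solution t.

gcd(35, 161) = 7 (Euclid: 161 = 4·35 + 21; 35 = 1·21 + 14; 21 = 1·14 + 7; 14 = 2·7 + 0), and 7 | 147.
Extended Euclid: 35·(-9) + 161·(2) = 7. Scale by 21: s₀ = -189.
General solution s = s₀ + 23k; reducing mod 23 gives s = 18 (and t = -3).

18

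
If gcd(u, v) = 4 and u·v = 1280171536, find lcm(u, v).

320042884

For any two positive integers, gcd × lcm equals their product. Hence lcm = 1280171536 / 4 = 320042884.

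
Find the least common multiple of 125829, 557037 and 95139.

241425963207

lcm(125829, 557037) = 125829·557037/gcd = 70091408673/9 = 7787934297
lcm(7787934297, 95139) = 7787934297·95139/gcd = 740936281082283/3069 = 241425963207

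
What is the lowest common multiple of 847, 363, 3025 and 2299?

847 = 7 · 11²; 363 = 3 · 11²; 3025 = 5² · 11²; 2299 = 11² · 19
lcm takes max exponent of each prime: 3 · 5² · 7 · 11² · 19 = 1206975

1206975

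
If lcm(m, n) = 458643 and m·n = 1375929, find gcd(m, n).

3

From gcd × lcm = mn: gcd = 1375929 / 458643 = 3.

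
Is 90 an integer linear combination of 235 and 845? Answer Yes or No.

Yes

gcd(235, 845): 845 = 3·235 + 140; 235 = 1·140 + 95; 140 = 1·95 + 45; 95 = 2·45 + 5; 45 = 9·5 + 0 → 5
5 divides 90, so a solution exists.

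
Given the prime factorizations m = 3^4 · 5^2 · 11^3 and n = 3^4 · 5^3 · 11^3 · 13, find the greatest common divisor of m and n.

min exponent per shared prime: 3^4 · 5^2 · 11^3 = 2695275

2695275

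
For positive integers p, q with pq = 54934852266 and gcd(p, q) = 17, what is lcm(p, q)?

For any two positive integers, gcd × lcm equals their product. Hence lcm = 54934852266 / 17 = 3231461898.

3231461898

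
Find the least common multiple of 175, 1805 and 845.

10676575

175 = 5² · 7; 1805 = 5 · 19²; 845 = 5 · 13²
lcm takes max exponent of each prime: 5² · 7 · 13² · 19² = 10676575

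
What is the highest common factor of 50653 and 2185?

50653 = 37³
2185 = 5 · 19 · 23
Common: 1 = 1

1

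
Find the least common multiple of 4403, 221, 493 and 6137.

599235091

lcm(4403, 221) = 4403·221/gcd = 973063/17 = 57239
lcm(57239, 493) = 57239·493/gcd = 28218827/17 = 1659931
lcm(1659931, 6137) = 1659931·6137/gcd = 10186996547/17 = 599235091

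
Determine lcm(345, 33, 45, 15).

11385

lcm(345, 33) = 345·33/gcd = 11385/3 = 3795
lcm(3795, 45) = 3795·45/gcd = 170775/15 = 11385
lcm(11385, 15) = 11385·15/gcd = 170775/15 = 11385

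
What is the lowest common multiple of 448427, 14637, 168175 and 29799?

448427 = 7 · 29 · 47²; 14637 = 3 · 7 · 17 · 41; 168175 = 5² · 7 · 31²; 29799 = 3² · 7 · 11 · 43
lcm takes max exponent of each prime: 3² · 5² · 7 · 11 · 17 · 29 · 31² · 41 · 43 · 47² = 31966241664894075

31966241664894075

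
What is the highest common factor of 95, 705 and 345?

5

gcd(95, 705): 705 = 7·95 + 40; 95 = 2·40 + 15; 40 = 2·15 + 10; 15 = 1·10 + 5; 10 = 2·5 + 0 → 5
gcd(5, 345): 345 = 69·5 + 0 → 5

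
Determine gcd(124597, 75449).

11

Euclid: 124597 = 1·75449 + 49148; 75449 = 1·49148 + 26301; 49148 = 1·26301 + 22847; 26301 = 1·22847 + 3454; 22847 = 6·3454 + 2123; 3454 = 1·2123 + 1331; 2123 = 1·1331 + 792; 1331 = 1·792 + 539; 792 = 1·539 + 253; 539 = 2·253 + 33; 253 = 7·33 + 22; 33 = 1·22 + 11; 22 = 2·11 + 0. Last nonzero remainder: 11.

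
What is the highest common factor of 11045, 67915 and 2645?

5

gcd(11045, 67915): 67915 = 6·11045 + 1645; 11045 = 6·1645 + 1175; 1645 = 1·1175 + 470; 1175 = 2·470 + 235; 470 = 2·235 + 0 → 235
gcd(235, 2645): 2645 = 11·235 + 60; 235 = 3·60 + 55; 60 = 1·55 + 5; 55 = 11·5 + 0 → 5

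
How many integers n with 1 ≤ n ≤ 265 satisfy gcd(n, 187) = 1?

227

Prime factors of 187: 11, 17. Count integers ≤ 265 divisible by none of them.
By inclusion–exclusion: 265 − ⌊265/11⌋ − ⌊265/17⌋ + ⌊265/187⌋ = 227.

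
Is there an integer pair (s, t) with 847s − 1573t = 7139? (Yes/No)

Yes

gcd(847, 1573): 1573 = 1·847 + 726; 847 = 1·726 + 121; 726 = 6·121 + 0 → 121
121 divides 7139, so a solution exists.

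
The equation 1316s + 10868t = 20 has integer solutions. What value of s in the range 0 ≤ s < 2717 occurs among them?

Euclid: 10868 = 8·1316 + 340; 1316 = 3·340 + 296; 340 = 1·296 + 44; 296 = 6·44 + 32; 44 = 1·32 + 12; 32 = 2·12 + 8; 12 = 1·8 + 4; 8 = 2·4 + 0 → gcd = 4; 20 = 4·5.
Back-substitution yields 1316·(-991) + 10868·(120) = 4, so one solution is s = -991·5 = -4955, t = 120·5 = 600.
Solutions in s differ by 10868/4 = 2717; the one in [0, 2717) is -4955 mod 2717 = 479.

479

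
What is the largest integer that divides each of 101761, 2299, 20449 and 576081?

101761 = 11² · 29²; 2299 = 11² · 19; 20449 = 11² · 13²; 576081 = 3² · 11² · 23²
gcd takes min exponent of each prime: 11² = 121

121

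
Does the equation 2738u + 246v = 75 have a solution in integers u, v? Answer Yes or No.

By Bézout, 2738u + 246v = 75 has integer solutions iff gcd(2738, 246) | 75.
Euclid: 2738 = 11·246 + 32; 246 = 7·32 + 22; 32 = 1·22 + 10; 22 = 2·10 + 2; 10 = 5·2 + 0. gcd = 2; 75 mod 2 = 1. No.

No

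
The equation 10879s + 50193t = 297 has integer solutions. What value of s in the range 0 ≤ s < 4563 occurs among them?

Euclid: 50193 = 4·10879 + 6677; 10879 = 1·6677 + 4202; 6677 = 1·4202 + 2475; 4202 = 1·2475 + 1727; 2475 = 1·1727 + 748; 1727 = 2·748 + 231; 748 = 3·231 + 55; 231 = 4·55 + 11; 55 = 5·11 + 0 → gcd = 11; 297 = 11·27.
Back-substitution yields 10879·(872) + 50193·(-189) = 11, so one solution is s = 872·27 = 23544, t = -189·27 = -5103.
Solutions in s differ by 50193/11 = 4563; the one in [0, 4563) is 23544 mod 4563 = 729.

729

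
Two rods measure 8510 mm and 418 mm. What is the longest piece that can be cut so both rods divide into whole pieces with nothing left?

2

8510 = 2 · 5 · 23 · 37
418 = 2 · 11 · 19
Common: 2 = 2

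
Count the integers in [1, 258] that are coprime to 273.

Prime factors of 273: 3, 7, 13. Count integers ≤ 258 divisible by none of them.
By inclusion–exclusion: 258 − ⌊258/3⌋ − ⌊258/7⌋ − ⌊258/13⌋ + ⌊258/21⌋ + ⌊258/39⌋ + ⌊258/91⌋ − ⌊258/273⌋ = 137.

137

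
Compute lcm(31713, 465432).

gcd first: 465432 = 14·31713 + 21450; 31713 = 1·21450 + 10263; 21450 = 2·10263 + 924; 10263 = 11·924 + 99; 924 = 9·99 + 33; 99 = 3·33 + 0 → gcd = 33
lcm = 31713·465432/gcd = 14760245016/33 = 447280152

447280152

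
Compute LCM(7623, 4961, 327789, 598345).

lcm(7623, 4961) = 7623·4961/gcd = 37817703/121 = 312543
lcm(312543, 327789) = 312543·327789/gcd = 102448157427/7623 = 13439349
lcm(13439349, 598345) = 13439349·598345/gcd = 8041367277405/5203 = 1545525135

1545525135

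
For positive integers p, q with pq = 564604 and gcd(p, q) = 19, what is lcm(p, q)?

gcd·lcm = product, so lcm = 564604/19 = 29716.

29716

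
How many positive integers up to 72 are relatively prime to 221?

63

221 = 13·17. Inclusion–exclusion on these primes:
72 − ⌊72/13⌋ − ⌊72/17⌋ + ⌊72/221⌋ = 63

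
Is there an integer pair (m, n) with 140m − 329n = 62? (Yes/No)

No

gcd(140, 329): 329 = 2·140 + 49; 140 = 2·49 + 42; 49 = 1·42 + 7; 42 = 6·7 + 0 → 7
7 does not divide 62, so a solution does not exist.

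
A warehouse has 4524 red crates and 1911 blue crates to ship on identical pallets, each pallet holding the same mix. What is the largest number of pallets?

4524 = 2² · 3 · 13 · 29
1911 = 3 · 7² · 13
Common: 3 · 13 = 39

39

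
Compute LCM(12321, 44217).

gcd first: 44217 = 3·12321 + 7254; 12321 = 1·7254 + 5067; 7254 = 1·5067 + 2187; 5067 = 2·2187 + 693; 2187 = 3·693 + 108; 693 = 6·108 + 45; 108 = 2·45 + 18; 45 = 2·18 + 9; 18 = 2·9 + 0 → gcd = 9
lcm = 12321·44217/gcd = 544797657/9 = 60533073

60533073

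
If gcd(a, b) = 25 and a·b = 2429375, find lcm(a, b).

gcd·lcm = product, so lcm = 2429375/25 = 97175.

97175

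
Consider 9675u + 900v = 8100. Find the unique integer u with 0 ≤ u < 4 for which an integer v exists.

0

gcd(9675, 900) = 225 (Euclid: 9675 = 10·900 + 675; 900 = 1·675 + 225; 675 = 3·225 + 0), and 225 | 8100.
Extended Euclid: 9675·(-1) + 900·(11) = 225. Scale by 36: u₀ = -36.
General solution u = u₀ + 4t; reducing mod 4 gives u = 0 (and v = 9).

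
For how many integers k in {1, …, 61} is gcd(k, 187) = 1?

187 = 11·17. Inclusion–exclusion on these primes:
61 − ⌊61/11⌋ − ⌊61/17⌋ + ⌊61/187⌋ = 53

53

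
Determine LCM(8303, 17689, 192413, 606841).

8303 = 19² · 23; 17689 = 7² · 19²; 192413 = 13 · 19² · 41; 606841 = 19² · 41²
lcm takes max exponent of each prime: 7² · 13 · 19² · 23 · 41² = 8890827491

8890827491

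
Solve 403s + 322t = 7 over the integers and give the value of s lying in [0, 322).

175

Reduce mod 322: 403s ≡ 7 (mod 322). With g = gcd(403, 322) = 1 dividing 7, divide through: 403s ≡ 7 (mod 322).
Since gcd(403, 322) = 1, s ≡ 7·(403)⁻¹ ≡ 175 (mod 322). Smallest non-negative: 175.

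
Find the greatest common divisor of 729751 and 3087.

Euclid: 729751 = 236·3087 + 1219; 3087 = 2·1219 + 649; 1219 = 1·649 + 570; 649 = 1·570 + 79; 570 = 7·79 + 17; 79 = 4·17 + 11; 17 = 1·11 + 6; 11 = 1·6 + 5; 6 = 1·5 + 1; 5 = 5·1 + 0. Last nonzero remainder: 1.

1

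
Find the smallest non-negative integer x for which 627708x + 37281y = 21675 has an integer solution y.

21

gcd(627708, 37281) = 867 (Euclid: 627708 = 16·37281 + 31212; 37281 = 1·31212 + 6069; 31212 = 5·6069 + 867; 6069 = 7·867 + 0), and 867 | 21675.
Extended Euclid: 627708·(6) + 37281·(-101) = 867. Scale by 25: x₀ = 150.
General solution x = x₀ + 43t; reducing mod 43 gives x = 21 (and y = -353).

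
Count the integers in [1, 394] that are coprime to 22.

Prime factors of 22: 2, 11. Count integers ≤ 394 divisible by none of them.
By inclusion–exclusion: 394 − ⌊394/2⌋ − ⌊394/11⌋ + ⌊394/22⌋ = 179.

179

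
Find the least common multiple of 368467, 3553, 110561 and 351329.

135858572971

368467 = 11 · 19 · 41 · 43; 3553 = 11 · 17 · 19; 110561 = 11 · 19 · 23²; 351329 = 11 · 19 · 41²
lcm takes max exponent of each prime: 11 · 17 · 19 · 23² · 41² · 43 = 135858572971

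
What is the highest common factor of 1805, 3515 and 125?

gcd(1805, 3515): 3515 = 1·1805 + 1710; 1805 = 1·1710 + 95; 1710 = 18·95 + 0 → 95
gcd(95, 125): 125 = 1·95 + 30; 95 = 3·30 + 5; 30 = 6·5 + 0 → 5

5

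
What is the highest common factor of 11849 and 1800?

1

11849 = 17² · 41
1800 = 2³ · 3² · 5²
Common: 1 = 1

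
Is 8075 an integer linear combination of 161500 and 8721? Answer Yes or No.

Yes

gcd(161500, 8721): 161500 = 18·8721 + 4522; 8721 = 1·4522 + 4199; 4522 = 1·4199 + 323; 4199 = 13·323 + 0 → 323
323 divides 8075, so a solution exists.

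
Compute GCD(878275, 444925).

25

Euclid: 878275 = 1·444925 + 433350; 444925 = 1·433350 + 11575; 433350 = 37·11575 + 5075; 11575 = 2·5075 + 1425; 5075 = 3·1425 + 800; 1425 = 1·800 + 625; 800 = 1·625 + 175; 625 = 3·175 + 100; 175 = 1·100 + 75; 100 = 1·75 + 25; 75 = 3·25 + 0. Last nonzero remainder: 25.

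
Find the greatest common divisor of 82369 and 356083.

49

Euclid: 356083 = 4·82369 + 26607; 82369 = 3·26607 + 2548; 26607 = 10·2548 + 1127; 2548 = 2·1127 + 294; 1127 = 3·294 + 245; 294 = 1·245 + 49; 245 = 5·49 + 0. Last nonzero remainder: 49.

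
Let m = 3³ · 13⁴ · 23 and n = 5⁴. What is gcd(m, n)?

1

min exponent per shared prime: (none) = 1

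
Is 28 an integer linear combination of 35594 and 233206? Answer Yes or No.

gcd(35594, 233206): 233206 = 6·35594 + 19642; 35594 = 1·19642 + 15952; 19642 = 1·15952 + 3690; 15952 = 4·3690 + 1192; 3690 = 3·1192 + 114; 1192 = 10·114 + 52; 114 = 2·52 + 10; 52 = 5·10 + 2; 10 = 5·2 + 0 → 2
2 divides 28, so a solution exists.

Yes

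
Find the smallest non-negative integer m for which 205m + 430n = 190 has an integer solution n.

24

gcd(205, 430) = 5 (Euclid: 430 = 2·205 + 20; 205 = 10·20 + 5; 20 = 4·5 + 0), and 5 | 190.
Extended Euclid: 205·(21) + 430·(-10) = 5. Scale by 38: m₀ = 798.
General solution m = m₀ + 86t; reducing mod 86 gives m = 24 (and n = -11).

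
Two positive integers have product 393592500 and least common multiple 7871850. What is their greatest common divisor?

50

From gcd × lcm = uv: gcd = 393592500 / 7871850 = 50.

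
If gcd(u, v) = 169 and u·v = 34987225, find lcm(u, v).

207025

gcd·lcm = product, so lcm = 34987225/169 = 207025.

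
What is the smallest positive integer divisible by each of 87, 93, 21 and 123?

774039

87 = 3 · 29; 93 = 3 · 31; 21 = 3 · 7; 123 = 3 · 41
lcm takes max exponent of each prime: 3 · 7 · 29 · 31 · 41 = 774039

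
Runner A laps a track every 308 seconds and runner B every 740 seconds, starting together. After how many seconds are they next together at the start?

308 = 2² · 7 · 11; 740 = 2² · 5 · 37
max exponents: 2² · 5 · 7 · 11 · 37 = 56980

56980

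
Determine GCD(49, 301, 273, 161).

gcd(49, 301): 301 = 6·49 + 7; 49 = 7·7 + 0 → 7
gcd(7, 273): 273 = 39·7 + 0 → 7
gcd(7, 161): 161 = 23·7 + 0 → 7

7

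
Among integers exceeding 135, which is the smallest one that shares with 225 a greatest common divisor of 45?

225 = 45·5. Any k with gcd(k, 225) = 45 is a multiple of 45, say 45s, with s coprime to 5.
Need s > 135/45, so s ≥ 4. First s ≥ 4 with gcd(s, 5) = 1 is s = 4. Thus k = 45·4 = 180.

180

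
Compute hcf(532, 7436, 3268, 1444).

532 = 2² · 7 · 19; 7436 = 2² · 11 · 13²; 3268 = 2² · 19 · 43; 1444 = 2² · 19²
gcd takes min exponent of each prime: 2² = 4

4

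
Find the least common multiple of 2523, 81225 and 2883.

lcm(2523, 81225) = 2523·81225/gcd = 204930675/3 = 68310225
lcm(68310225, 2883) = 68310225·2883/gcd = 196938378675/3 = 65646126225

65646126225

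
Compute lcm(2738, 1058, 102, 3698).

136582860198

lcm(2738, 1058) = 2738·1058/gcd = 2896804/2 = 1448402
lcm(1448402, 102) = 1448402·102/gcd = 147737004/2 = 73868502
lcm(73868502, 3698) = 73868502·3698/gcd = 273165720396/2 = 136582860198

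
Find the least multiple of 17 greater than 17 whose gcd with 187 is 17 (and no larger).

34

Multiples of 17 above 17: 17·2, 17·3, … . Need the cofactor coprime to 187/17 = 11.
Checking s = 2, 3, … the first with gcd(s, 11) = 1 is s = 2, giving 34.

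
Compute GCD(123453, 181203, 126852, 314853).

33

gcd(123453, 181203): 181203 = 1·123453 + 57750; 123453 = 2·57750 + 7953; 57750 = 7·7953 + 2079; 7953 = 3·2079 + 1716; 2079 = 1·1716 + 363; 1716 = 4·363 + 264; 363 = 1·264 + 99; 264 = 2·99 + 66; 99 = 1·66 + 33; 66 = 2·33 + 0 → 33
gcd(33, 126852): 126852 = 3844·33 + 0 → 33
gcd(33, 314853): 314853 = 9541·33 + 0 → 33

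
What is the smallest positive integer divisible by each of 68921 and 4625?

318759625

68921 = 41³; 4625 = 5³ · 37
max exponents: 5³ · 37 · 41³ = 318759625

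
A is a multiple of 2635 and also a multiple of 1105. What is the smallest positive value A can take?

34255

2635 = 5 · 17 · 31; 1105 = 5 · 13 · 17
max exponents: 5 · 13 · 17 · 31 = 34255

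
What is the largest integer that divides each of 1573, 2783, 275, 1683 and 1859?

11

gcd(1573, 2783): 2783 = 1·1573 + 1210; 1573 = 1·1210 + 363; 1210 = 3·363 + 121; 363 = 3·121 + 0 → 121
gcd(121, 275): 275 = 2·121 + 33; 121 = 3·33 + 22; 33 = 1·22 + 11; 22 = 2·11 + 0 → 11
gcd(11, 1683): 1683 = 153·11 + 0 → 11
gcd(11, 1859): 1859 = 169·11 + 0 → 11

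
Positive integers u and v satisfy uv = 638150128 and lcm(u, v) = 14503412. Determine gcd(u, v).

From gcd × lcm = uv: gcd = 638150128 / 14503412 = 44.

44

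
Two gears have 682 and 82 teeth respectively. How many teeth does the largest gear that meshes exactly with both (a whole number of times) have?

2

Euclid: 682 = 8·82 + 26; 82 = 3·26 + 4; 26 = 6·4 + 2; 4 = 2·2 + 0. Last nonzero remainder: 2.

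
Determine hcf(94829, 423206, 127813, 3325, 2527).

94829 = 7 · 19 · 23 · 31; 423206 = 2 · 7 · 19 · 37 · 43; 127813 = 7 · 19 · 31²; 3325 = 5² · 7 · 19; 2527 = 7 · 19²
gcd takes min exponent of each prime: 7 · 19 = 133

133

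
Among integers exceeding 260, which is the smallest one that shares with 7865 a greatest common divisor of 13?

gcd(k, 7865) = 13 forces 13 | k; write k = 13s. Then gcd(13s, 13·605) = 13·gcd(s, 605), so need gcd(s, 605) = 1.
13s > 260 gives s ≥ 21. The least s ≥ 21 coprime to 605 is 21, so k = 13·21 = 273.

273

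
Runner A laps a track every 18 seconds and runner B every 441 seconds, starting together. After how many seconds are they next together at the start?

18 = 2 · 3²; 441 = 3² · 7²
max exponents: 2 · 3² · 7² = 882

882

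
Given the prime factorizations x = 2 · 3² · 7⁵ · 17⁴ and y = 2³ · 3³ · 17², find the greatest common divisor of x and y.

min exponent per shared prime: 2 · 3² · 17² = 5202

5202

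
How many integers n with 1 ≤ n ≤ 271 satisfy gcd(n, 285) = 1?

137

Prime factors of 285: 3, 5, 19. Count integers ≤ 271 divisible by none of them.
By inclusion–exclusion: 271 − ⌊271/3⌋ − ⌊271/5⌋ − ⌊271/19⌋ + ⌊271/15⌋ + ⌊271/57⌋ + ⌊271/95⌋ − ⌊271/285⌋ = 137.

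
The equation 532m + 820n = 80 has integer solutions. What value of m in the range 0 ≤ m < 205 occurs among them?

125

gcd(532, 820) = 4 (Euclid: 820 = 1·532 + 288; 532 = 1·288 + 244; 288 = 1·244 + 44; 244 = 5·44 + 24; 44 = 1·24 + 20; 24 = 1·20 + 4; 20 = 5·4 + 0), and 4 | 80.
Extended Euclid: 532·(37) + 820·(-24) = 4. Scale by 20: m₀ = 740.
General solution m = m₀ + 205t; reducing mod 205 gives m = 125 (and n = -81).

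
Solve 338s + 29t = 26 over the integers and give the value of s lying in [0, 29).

9

Reduce mod 29: 338s ≡ 26 (mod 29). With g = gcd(338, 29) = 1 dividing 26, divide through: 338s ≡ 26 (mod 29).
Since gcd(338, 29) = 1, s ≡ 26·(338)⁻¹ ≡ 9 (mod 29). Smallest non-negative: 9.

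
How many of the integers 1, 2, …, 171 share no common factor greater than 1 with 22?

78

Prime factors of 22: 2, 11. Count integers ≤ 171 divisible by none of them.
By inclusion–exclusion: 171 − ⌊171/2⌋ − ⌊171/11⌋ + ⌊171/22⌋ = 78.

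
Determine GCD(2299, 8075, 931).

gcd(2299, 8075): 8075 = 3·2299 + 1178; 2299 = 1·1178 + 1121; 1178 = 1·1121 + 57; 1121 = 19·57 + 38; 57 = 1·38 + 19; 38 = 2·19 + 0 → 19
gcd(19, 931): 931 = 49·19 + 0 → 19

19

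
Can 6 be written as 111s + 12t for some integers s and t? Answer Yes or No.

gcd(111, 12): 111 = 9·12 + 3; 12 = 4·3 + 0 → 3
3 divides 6, so a solution exists.

Yes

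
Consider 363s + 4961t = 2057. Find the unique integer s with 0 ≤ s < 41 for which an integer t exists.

Euclid: 4961 = 13·363 + 242; 363 = 1·242 + 121; 242 = 2·121 + 0 → gcd = 121; 2057 = 121·17.
Back-substitution yields 363·(14) + 4961·(-1) = 121, so one solution is s = 14·17 = 238, t = -1·17 = -17.
Solutions in s differ by 4961/121 = 41; the one in [0, 41) is 238 mod 41 = 33.

33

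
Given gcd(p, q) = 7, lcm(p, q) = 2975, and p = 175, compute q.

119

p·q = gcd·lcm = 7·2975 = 20825, so q = 20825/175 = 119.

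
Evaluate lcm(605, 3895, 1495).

140917205

lcm(605, 3895) = 605·3895/gcd = 2356475/5 = 471295
lcm(471295, 1495) = 471295·1495/gcd = 704586025/5 = 140917205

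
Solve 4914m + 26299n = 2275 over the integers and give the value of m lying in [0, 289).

252

Euclid: 26299 = 5·4914 + 1729; 4914 = 2·1729 + 1456; 1729 = 1·1456 + 273; 1456 = 5·273 + 91; 273 = 3·91 + 0 → gcd = 91; 2275 = 91·25.
Back-substitution yields 4914·(91) + 26299·(-17) = 91, so one solution is m = 91·25 = 2275, n = -17·25 = -425.
Solutions in m differ by 26299/91 = 289; the one in [0, 289) is 2275 mod 289 = 252.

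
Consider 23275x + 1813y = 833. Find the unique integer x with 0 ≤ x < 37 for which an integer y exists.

28

gcd(23275, 1813) = 49 (Euclid: 23275 = 12·1813 + 1519; 1813 = 1·1519 + 294; 1519 = 5·294 + 49; 294 = 6·49 + 0), and 49 | 833.
Extended Euclid: 23275·(6) + 1813·(-77) = 49. Scale by 17: x₀ = 102.
General solution x = x₀ + 37t; reducing mod 37 gives x = 28 (and y = -359).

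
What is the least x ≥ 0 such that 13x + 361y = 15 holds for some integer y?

140

Reduce mod 361: 13x ≡ 15 (mod 361). With g = gcd(13, 361) = 1 dividing 15, divide through: 13x ≡ 15 (mod 361).
Since gcd(13, 361) = 1, x ≡ 15·(13)⁻¹ ≡ 140 (mod 361). Smallest non-negative: 140.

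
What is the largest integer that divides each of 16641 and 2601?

Euclid: 16641 = 6·2601 + 1035; 2601 = 2·1035 + 531; 1035 = 1·531 + 504; 531 = 1·504 + 27; 504 = 18·27 + 18; 27 = 1·18 + 9; 18 = 2·9 + 0. Last nonzero remainder: 9.

9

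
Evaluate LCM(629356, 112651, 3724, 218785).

629356 = 2² · 7² · 13² · 19; 112651 = 7² · 11² · 19; 3724 = 2² · 7² · 19; 218785 = 5 · 7² · 19 · 47
lcm takes max exponent of each prime: 2² · 5 · 7² · 11² · 13² · 19 · 47 = 17895737860

17895737860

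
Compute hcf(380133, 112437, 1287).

117

gcd(380133, 112437): 380133 = 3·112437 + 42822; 112437 = 2·42822 + 26793; 42822 = 1·26793 + 16029; 26793 = 1·16029 + 10764; 16029 = 1·10764 + 5265; 10764 = 2·5265 + 234; 5265 = 22·234 + 117; 234 = 2·117 + 0 → 117
gcd(117, 1287): 1287 = 11·117 + 0 → 117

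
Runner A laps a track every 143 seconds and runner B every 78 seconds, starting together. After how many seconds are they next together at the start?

143 = 11 · 13; 78 = 2 · 3 · 13
max exponents: 2 · 3 · 11 · 13 = 858

858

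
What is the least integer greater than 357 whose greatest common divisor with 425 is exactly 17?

425 = 17·25. Any k with gcd(k, 425) = 17 is a multiple of 17, say 17s, with s coprime to 25.
Need s > 357/17, so s ≥ 22. First s ≥ 22 with gcd(s, 25) = 1 is s = 22. Thus k = 17·22 = 374.

374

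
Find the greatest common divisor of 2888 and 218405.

2888 = 2³ · 19²
218405 = 5 · 11² · 19²
Common: 19² = 361

361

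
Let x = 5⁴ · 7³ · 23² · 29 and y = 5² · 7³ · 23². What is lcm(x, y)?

3288726875

max exponent per prime: 5⁴ · 7³ · 23² · 29 = 3288726875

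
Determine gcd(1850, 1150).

1850 = 2 · 5² · 37
1150 = 2 · 5² · 23
Common: 2 · 5² = 50

50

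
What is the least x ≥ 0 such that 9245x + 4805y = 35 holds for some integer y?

Reduce mod 4805: 9245x ≡ 35 (mod 4805). With g = gcd(9245, 4805) = 5 dividing 35, divide through: 1849x ≡ 7 (mod 961).
Since gcd(1849, 961) = 1, x ≡ 7·(1849)⁻¹ ≡ 408 (mod 961). Smallest non-negative: 408.

408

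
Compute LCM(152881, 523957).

277173253

gcd first: 523957 = 3·152881 + 65314; 152881 = 2·65314 + 22253; 65314 = 2·22253 + 20808; 22253 = 1·20808 + 1445; 20808 = 14·1445 + 578; 1445 = 2·578 + 289; 578 = 2·289 + 0 → gcd = 289
lcm = 152881·523957/gcd = 80103070117/289 = 277173253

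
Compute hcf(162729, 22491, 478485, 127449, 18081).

441

gcd(162729, 22491): 162729 = 7·22491 + 5292; 22491 = 4·5292 + 1323; 5292 = 4·1323 + 0 → 1323
gcd(1323, 478485): 478485 = 361·1323 + 882; 1323 = 1·882 + 441; 882 = 2·441 + 0 → 441
gcd(441, 127449): 127449 = 289·441 + 0 → 441
gcd(441, 18081): 18081 = 41·441 + 0 → 441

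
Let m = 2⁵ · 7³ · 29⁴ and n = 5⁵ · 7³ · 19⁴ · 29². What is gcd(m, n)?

min exponent per shared prime: 7³ · 29² = 288463

288463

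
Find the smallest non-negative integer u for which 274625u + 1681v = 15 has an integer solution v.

500

gcd(274625, 1681) = 1 (Euclid: 274625 = 163·1681 + 622; 1681 = 2·622 + 437; 622 = 1·437 + 185; 437 = 2·185 + 67; 185 = 2·67 + 51; 67 = 1·51 + 16; 51 = 3·16 + 3; 16 = 5·3 + 1; 3 = 3·1 + 0), and 1 | 15.
Extended Euclid: 274625·(-527) + 1681·(86096) = 1. Scale by 15: u₀ = -7905.
General solution u = u₀ + 1681t; reducing mod 1681 gives u = 500 (and v = -81685).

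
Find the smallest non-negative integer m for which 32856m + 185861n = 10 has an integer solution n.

gcd(32856, 185861) = 1 (Euclid: 185861 = 5·32856 + 21581; 32856 = 1·21581 + 11275; 21581 = 1·11275 + 10306; 11275 = 1·10306 + 969; 10306 = 10·969 + 616; 969 = 1·616 + 353; 616 = 1·353 + 263; 353 = 1·263 + 90; 263 = 2·90 + 83; 90 = 1·83 + 7; 83 = 11·7 + 6; 7 = 1·6 + 1; 6 = 6·1 + 0), and 1 | 10.
Extended Euclid: 32856·(26853) + 185861·(-4747) = 1. Scale by 10: m₀ = 268530.
General solution m = m₀ + 185861t; reducing mod 185861 gives m = 82669 (and n = -14614).

82669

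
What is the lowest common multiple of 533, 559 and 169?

lcm(533, 559) = 533·559/gcd = 297947/13 = 22919
lcm(22919, 169) = 22919·169/gcd = 3873311/13 = 297947

297947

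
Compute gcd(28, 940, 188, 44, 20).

4

gcd(28, 940): 940 = 33·28 + 16; 28 = 1·16 + 12; 16 = 1·12 + 4; 12 = 3·4 + 0 → 4
gcd(4, 188): 188 = 47·4 + 0 → 4
gcd(4, 44): 44 = 11·4 + 0 → 4
gcd(4, 20): 20 = 5·4 + 0 → 4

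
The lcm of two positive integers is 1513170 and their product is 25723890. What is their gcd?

gcd·lcm = product, so gcd = 25723890/1513170 = 17.

17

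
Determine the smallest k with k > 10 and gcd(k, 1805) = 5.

15

Multiples of 5 above 10: 5·3, 5·4, … . Need the cofactor coprime to 1805/5 = 361.
Checking s = 3, 4, … the first with gcd(s, 361) = 1 is s = 3, giving 15.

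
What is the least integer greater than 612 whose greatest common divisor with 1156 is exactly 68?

gcd(x, 1156) = 68 forces 68 | x; write x = 68s. Then gcd(68s, 68·17) = 68·gcd(s, 17), so need gcd(s, 17) = 1.
68s > 612 gives s ≥ 10. The least s ≥ 10 coprime to 17 is 10, so x = 68·10 = 680.

680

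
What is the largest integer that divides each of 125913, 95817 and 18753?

125913 = 3 · 19 · 47²; 95817 = 3 · 19 · 41²; 18753 = 3 · 7 · 19 · 47
gcd takes min exponent of each prime: 3 · 19 = 57

57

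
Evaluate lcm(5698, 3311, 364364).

5698 = 2 · 7 · 11 · 37; 3311 = 7 · 11 · 43; 364364 = 2² · 7² · 11 · 13²
lcm takes max exponent of each prime: 2² · 7² · 11 · 13² · 37 · 43 = 579703124

579703124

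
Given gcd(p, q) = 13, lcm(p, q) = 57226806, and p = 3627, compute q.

205114

Using pq = gcd(p,q)·lcm(p,q) = 13·57226806 = 743948478, we get q = 743948478/3627 = 205114.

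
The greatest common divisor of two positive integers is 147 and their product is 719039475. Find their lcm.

4891425

gcd·lcm = product, so lcm = 719039475/147 = 4891425.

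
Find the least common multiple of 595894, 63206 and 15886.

5237312366

595894 = 2 · 13² · 41 · 43; 63206 = 2 · 11 · 13² · 17; 15886 = 2 · 13² · 47
lcm takes max exponent of each prime: 2 · 11 · 13² · 17 · 41 · 43 · 47 = 5237312366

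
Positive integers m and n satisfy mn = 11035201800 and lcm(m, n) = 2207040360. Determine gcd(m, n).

5

From gcd × lcm = mn: gcd = 11035201800 / 2207040360 = 5.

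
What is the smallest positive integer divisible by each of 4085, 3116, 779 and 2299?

4085 = 5 · 19 · 43; 3116 = 2² · 19 · 41; 779 = 19 · 41; 2299 = 11² · 19
lcm takes max exponent of each prime: 2² · 5 · 11² · 19 · 41 · 43 = 81062740

81062740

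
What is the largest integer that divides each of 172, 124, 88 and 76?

4

172 = 2² · 43; 124 = 2² · 31; 88 = 2³ · 11; 76 = 2² · 19
gcd takes min exponent of each prime: 2² = 4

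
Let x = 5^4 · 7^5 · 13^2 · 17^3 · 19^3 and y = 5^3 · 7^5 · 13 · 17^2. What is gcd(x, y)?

min exponent per shared prime: 5^3 · 7^5 · 13 · 17^2 = 7892987375

7892987375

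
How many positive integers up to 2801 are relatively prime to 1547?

Prime factors of 1547: 7, 13, 17. Count integers ≤ 2801 divisible by none of them.
By inclusion–exclusion: 2801 − ⌊2801/7⌋ − ⌊2801/13⌋ − ⌊2801/17⌋ + ⌊2801/91⌋ + ⌊2801/119⌋ + ⌊2801/221⌋ − ⌊2801/1547⌋ = 2086.

2086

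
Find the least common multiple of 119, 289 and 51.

119 = 7 · 17; 289 = 17²; 51 = 3 · 17
lcm takes max exponent of each prime: 3 · 7 · 17² = 6069

6069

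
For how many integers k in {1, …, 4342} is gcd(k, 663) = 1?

663 = 3·13·17. Inclusion–exclusion on these primes:
4342 − ⌊4342/3⌋ − ⌊4342/13⌋ − ⌊4342/17⌋ + ⌊4342/39⌋ + ⌊4342/51⌋ + ⌊4342/221⌋ − ⌊4342/663⌋ = 2515

2515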